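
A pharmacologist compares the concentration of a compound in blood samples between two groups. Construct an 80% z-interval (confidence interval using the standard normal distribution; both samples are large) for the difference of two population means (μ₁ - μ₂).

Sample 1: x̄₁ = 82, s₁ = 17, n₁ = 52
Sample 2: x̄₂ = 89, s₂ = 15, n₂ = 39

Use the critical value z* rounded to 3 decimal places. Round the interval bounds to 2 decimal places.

Both samples are large (n₁ = 52 ≥ 30, n₂ = 39 ≥ 30), so a z-interval for the difference of means applies.

Point estimate: x̄₁ - x̄₂ = 82 - 89 = -7

Standard error: SE = √(s₁²/n₁ + s₂²/n₂)
= √(17²/52 + 15²/39)
= √(5.557692 + 5.769231)
= 3.365549

For 80% confidence, z* = 1.282 (from standard normal table)
Margin of error: E = z* × SE = 1.282 × 3.365549 = 4.3146

Z-interval: (x̄₁ - x̄₂) ± E = -7 ± 4.3146 = (-11.3146, -2.6854)

Rounded to 2 decimal places:

(-11.31, -2.69)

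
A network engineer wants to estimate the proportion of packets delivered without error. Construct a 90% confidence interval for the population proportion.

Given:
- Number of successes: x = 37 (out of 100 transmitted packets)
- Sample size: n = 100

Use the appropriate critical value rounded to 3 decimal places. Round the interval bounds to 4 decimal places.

Sample proportion: p̂ = 37/100 = 0.370000

Check conditions for normal approximation:
  np̂ = 37 ≥ 10 ✓
  n(1-p̂) = 63 ≥ 10 ✓

The sample is large enough, so use a z-interval (normal approximation) for the proportion.

For 90% confidence, z* = 1.645 (from standard normal table)

Standard error: SE = √(p̂(1-p̂)/n) = √(0.370000×0.630000/100) = 0.04828043

Margin of error: E = z* × SE = 1.645 × 0.04828043 = 0.079421

Z-interval: p̂ ± E = 0.370000 ± 0.079421 = (0.290579, 0.449421)

Rounded to 4 decimal places:

(0.2906, 0.4494)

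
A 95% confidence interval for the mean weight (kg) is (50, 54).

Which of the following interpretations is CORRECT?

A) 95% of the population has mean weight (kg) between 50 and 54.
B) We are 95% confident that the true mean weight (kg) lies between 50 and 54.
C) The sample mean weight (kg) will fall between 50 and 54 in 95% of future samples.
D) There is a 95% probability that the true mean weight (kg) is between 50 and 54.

A confidence interval represents our confidence in the procedure, not a probability statement about the parameter.

Key concept: If we repeated this sampling process many times and computed a 95% CI each time, about 95% of those intervals would contain the true population parameter.

For this specific interval (50, 54):
- Midpoint (point estimate): 52
- Margin of error: 2

The correct interpretation is the one stating confidence that the true parameter lies in the interval — option B.

B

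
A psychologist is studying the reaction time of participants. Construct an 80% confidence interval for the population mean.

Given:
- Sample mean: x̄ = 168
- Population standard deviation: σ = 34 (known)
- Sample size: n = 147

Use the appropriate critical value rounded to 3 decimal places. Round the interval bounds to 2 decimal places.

The population standard deviation σ is known, so use a z-interval (standard normal critical value).

For 80% confidence, z* = 1.282 (from standard normal table)

Standard error: SE = σ/√n = 34/√147 = 2.804273

Margin of error: E = z* × SE = 1.282 × 2.804273 = 3.5951

Z-interval: x̄ ± E = 168 ± 3.5951 = (164.4049, 171.5951)

Rounded to 2 decimal places:

(164.40, 171.60)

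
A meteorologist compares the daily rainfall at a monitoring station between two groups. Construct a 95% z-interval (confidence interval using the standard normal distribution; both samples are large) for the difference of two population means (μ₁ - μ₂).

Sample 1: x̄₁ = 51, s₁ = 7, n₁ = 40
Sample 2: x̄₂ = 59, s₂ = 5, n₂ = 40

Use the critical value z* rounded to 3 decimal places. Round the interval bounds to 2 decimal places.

Both samples are large (n₁ = 40 ≥ 30, n₂ = 40 ≥ 30), so a z-interval for the difference of means applies.

Point estimate: x̄₁ - x̄₂ = 51 - 59 = -8

Standard error: SE = √(s₁²/n₁ + s₂²/n₂)
= √(7²/40 + 5²/40)
= √(1.225000 + 0.625000)
= 1.360147

For 95% confidence, z* = 1.96 (from standard normal table)
Margin of error: E = z* × SE = 1.96 × 1.360147 = 2.6659

Z-interval: (x̄₁ - x̄₂) ± E = -8 ± 2.6659 = (-10.6659, -5.3341)

Rounded to 2 decimal places:

(-10.67, -5.33)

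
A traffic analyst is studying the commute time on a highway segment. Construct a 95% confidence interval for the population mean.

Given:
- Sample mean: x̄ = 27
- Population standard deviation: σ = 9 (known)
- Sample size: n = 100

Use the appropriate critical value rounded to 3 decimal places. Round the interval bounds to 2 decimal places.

The population standard deviation σ is known, so use a z-interval (standard normal critical value).

For 95% confidence, z* = 1.96 (from standard normal table)

Standard error: SE = σ/√n = 9/√100 = 0.900000

Margin of error: E = z* × SE = 1.96 × 0.900000 = 1.7640

Z-interval: x̄ ± E = 27 ± 1.7640 = (25.2360, 28.7640)

Rounded to 2 decimal places:

(25.24, 28.76)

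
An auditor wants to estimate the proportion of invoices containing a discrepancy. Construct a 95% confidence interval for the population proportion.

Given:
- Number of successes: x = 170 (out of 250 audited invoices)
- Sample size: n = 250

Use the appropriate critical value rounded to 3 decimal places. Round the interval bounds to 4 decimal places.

Sample proportion: p̂ = 170/250 = 0.680000

Check conditions for normal approximation:
  np̂ = 170 ≥ 10 ✓
  n(1-p̂) = 80 ≥ 10 ✓

The sample is large enough, so use a z-interval (normal approximation) for the proportion.

For 95% confidence, z* = 1.96 (from standard normal table)

Standard error: SE = √(p̂(1-p̂)/n) = √(0.680000×0.320000/250) = 0.02950254

Margin of error: E = z* × SE = 1.96 × 0.02950254 = 0.057825

Z-interval: p̂ ± E = 0.680000 ± 0.057825 = (0.622175, 0.737825)

Rounded to 4 decimal places:

(0.6222, 0.7378)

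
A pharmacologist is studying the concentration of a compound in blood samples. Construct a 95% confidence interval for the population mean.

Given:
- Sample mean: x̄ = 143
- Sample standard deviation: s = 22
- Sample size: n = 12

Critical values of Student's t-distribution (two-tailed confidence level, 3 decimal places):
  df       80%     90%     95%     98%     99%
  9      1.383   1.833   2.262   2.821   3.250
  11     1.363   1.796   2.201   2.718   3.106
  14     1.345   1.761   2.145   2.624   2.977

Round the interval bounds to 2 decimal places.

The population standard deviation σ is unknown (only the sample standard deviation s is given), so use a t-interval with df = n - 1 = 12 - 1 = 11.

For 95% confidence with df = 11, t* = 2.201 (from t-table)

Standard error: SE = s/√n = 22/√12 = 6.350853

Margin of error: E = t* × SE = 2.201 × 6.350853 = 13.9782

T-interval: x̄ ± E = 143 ± 13.9782 = (129.0218, 156.9782)

Rounded to 2 decimal places:

(129.02, 156.98)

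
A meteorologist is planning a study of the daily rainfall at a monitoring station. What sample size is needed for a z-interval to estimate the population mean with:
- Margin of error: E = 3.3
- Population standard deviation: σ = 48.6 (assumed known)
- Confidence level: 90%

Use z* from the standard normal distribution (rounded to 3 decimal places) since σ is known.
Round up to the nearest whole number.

Using z* since population σ is known (z-interval formula).

For 90% confidence, z* = 1.645 (from standard normal table)

Sample size formula for z-interval: n = (z*σ/E)²

n = (1.645 × 48.6 / 3.3)²
  = (24.226364)²
  = 586.9167

Round up to the nearest whole number: n = 587

587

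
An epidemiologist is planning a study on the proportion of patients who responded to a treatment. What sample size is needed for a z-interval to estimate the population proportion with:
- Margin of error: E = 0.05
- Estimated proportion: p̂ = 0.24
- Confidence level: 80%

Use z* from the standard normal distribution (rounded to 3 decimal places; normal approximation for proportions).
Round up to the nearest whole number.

Using z* for proportion z-interval (normal approximation).

For 80% confidence, z* = 1.282 (from standard normal table)

Sample size formula for proportion z-interval: n = z*²p̂(1-p̂)/E²

n = 1.282² × 0.24 × 0.76 / 0.05²
  = 1.643524 × 0.1824 / 0.0025
  = 119.9115

Round up to the nearest whole number: n = 120

120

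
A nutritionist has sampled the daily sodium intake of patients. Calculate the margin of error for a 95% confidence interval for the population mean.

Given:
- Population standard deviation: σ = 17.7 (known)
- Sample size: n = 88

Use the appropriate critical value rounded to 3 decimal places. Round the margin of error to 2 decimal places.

The population standard deviation σ is known, so use the z-interval margin of error formula.

For 95% confidence, z* = 1.96 (from standard normal table)

Margin of error formula for z-interval: E = z* × σ/√n

E = 1.96 × 17.7/√88
  = 1.96 × 1.886826
  = 3.6982

Rounded to 2 decimal places:

3.70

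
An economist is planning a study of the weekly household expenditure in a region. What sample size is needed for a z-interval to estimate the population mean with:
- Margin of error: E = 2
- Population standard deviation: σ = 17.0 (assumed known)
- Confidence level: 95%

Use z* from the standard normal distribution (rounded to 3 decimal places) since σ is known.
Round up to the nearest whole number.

Using z* since population σ is known (z-interval formula).

For 95% confidence, z* = 1.96 (from standard normal table)

Sample size formula for z-interval: n = (z*σ/E)²

n = (1.96 × 17.0 / 2)²
  = (16.660000)²
  = 277.5556

Round up to the nearest whole number: n = 278

278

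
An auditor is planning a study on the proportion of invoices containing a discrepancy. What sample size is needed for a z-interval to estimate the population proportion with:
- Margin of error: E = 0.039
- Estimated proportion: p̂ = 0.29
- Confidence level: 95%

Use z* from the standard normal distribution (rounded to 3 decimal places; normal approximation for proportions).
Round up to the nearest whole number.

Using z* for proportion z-interval (normal approximation).

For 95% confidence, z* = 1.96 (from standard normal table)

Sample size formula for proportion z-interval: n = z*²p̂(1-p̂)/E²

n = 1.96² × 0.29 × 0.71 / 0.039²
  = 3.8416 × 0.2059 / 0.001521
  = 520.0430

Round up to the nearest whole number: n = 521

521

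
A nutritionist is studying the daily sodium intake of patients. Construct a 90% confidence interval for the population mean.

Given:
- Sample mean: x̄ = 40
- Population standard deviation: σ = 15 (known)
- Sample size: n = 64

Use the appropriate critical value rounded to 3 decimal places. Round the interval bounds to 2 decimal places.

The population standard deviation σ is known, so use a z-interval (standard normal critical value).

For 90% confidence, z* = 1.645 (from standard normal table)

Standard error: SE = σ/√n = 15/√64 = 1.875000

Margin of error: E = z* × SE = 1.645 × 1.875000 = 3.0844

Z-interval: x̄ ± E = 40 ± 3.0844 = (36.9156, 43.0844)

Rounded to 2 decimal places:

(36.92, 43.08)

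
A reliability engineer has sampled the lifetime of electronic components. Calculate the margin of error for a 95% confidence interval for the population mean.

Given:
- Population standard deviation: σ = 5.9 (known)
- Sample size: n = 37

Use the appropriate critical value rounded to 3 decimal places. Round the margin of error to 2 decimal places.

The population standard deviation σ is known, so use the z-interval margin of error formula.

For 95% confidence, z* = 1.96 (from standard normal table)

Margin of error formula for z-interval: E = z* × σ/√n

E = 1.96 × 5.9/√37
  = 1.96 × 0.969954
  = 1.9011

Rounded to 2 decimal places:

1.90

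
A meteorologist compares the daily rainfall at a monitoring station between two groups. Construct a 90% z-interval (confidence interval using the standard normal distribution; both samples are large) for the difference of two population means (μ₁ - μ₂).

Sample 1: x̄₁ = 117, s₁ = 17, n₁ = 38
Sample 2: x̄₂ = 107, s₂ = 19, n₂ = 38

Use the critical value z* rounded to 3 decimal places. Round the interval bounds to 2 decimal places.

Both samples are large (n₁ = 38 ≥ 30, n₂ = 38 ≥ 30), so a z-interval for the difference of means applies.

Point estimate: x̄₁ - x̄₂ = 117 - 107 = 10

Standard error: SE = √(s₁²/n₁ + s₂²/n₂)
= √(17²/38 + 19²/38)
= √(7.605263 + 9.500000)
= 4.135851

For 90% confidence, z* = 1.645 (from standard normal table)
Margin of error: E = z* × SE = 1.645 × 4.135851 = 6.8035

Z-interval: (x̄₁ - x̄₂) ± E = 10 ± 6.8035 = (3.1965, 16.8035)

Rounded to 2 decimal places:

(3.20, 16.80)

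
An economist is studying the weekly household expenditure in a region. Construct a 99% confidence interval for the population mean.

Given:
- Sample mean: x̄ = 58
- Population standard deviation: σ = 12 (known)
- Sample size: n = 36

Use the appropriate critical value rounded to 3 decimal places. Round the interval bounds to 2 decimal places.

The population standard deviation σ is known, so use a z-interval (standard normal critical value).

For 99% confidence, z* = 2.576 (from standard normal table)

Standard error: SE = σ/√n = 12/√36 = 2.000000

Margin of error: E = z* × SE = 2.576 × 2.000000 = 5.1520

Z-interval: x̄ ± E = 58 ± 5.1520 = (52.8480, 63.1520)

Rounded to 2 decimal places:

(52.85, 63.15)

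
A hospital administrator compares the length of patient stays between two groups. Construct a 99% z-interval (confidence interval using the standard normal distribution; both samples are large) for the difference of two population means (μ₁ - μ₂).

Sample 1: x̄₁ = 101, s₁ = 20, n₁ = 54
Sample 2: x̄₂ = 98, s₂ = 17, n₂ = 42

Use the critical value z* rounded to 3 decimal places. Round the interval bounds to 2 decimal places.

Both samples are large (n₁ = 54 ≥ 30, n₂ = 42 ≥ 30), so a z-interval for the difference of means applies.

Point estimate: x̄₁ - x̄₂ = 101 - 98 = 3

Standard error: SE = √(s₁²/n₁ + s₂²/n₂)
= √(20²/54 + 17²/42)
= √(7.407407 + 6.880952)
= 3.779995

For 99% confidence, z* = 2.576 (from standard normal table)
Margin of error: E = z* × SE = 2.576 × 3.779995 = 9.7373

Z-interval: (x̄₁ - x̄₂) ± E = 3 ± 9.7373 = (-6.7373, 12.7373)

Rounded to 2 decimal places:

(-6.74, 12.74)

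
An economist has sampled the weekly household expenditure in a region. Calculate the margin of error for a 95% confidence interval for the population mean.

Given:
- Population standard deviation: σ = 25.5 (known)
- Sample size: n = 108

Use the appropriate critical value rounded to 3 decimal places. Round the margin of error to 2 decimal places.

The population standard deviation σ is known, so use the z-interval margin of error formula.

For 95% confidence, z* = 1.96 (from standard normal table)

Margin of error formula for z-interval: E = z* × σ/√n

E = 1.96 × 25.5/√108
  = 1.96 × 2.453739
  = 4.8093

Rounded to 2 decimal places:

4.81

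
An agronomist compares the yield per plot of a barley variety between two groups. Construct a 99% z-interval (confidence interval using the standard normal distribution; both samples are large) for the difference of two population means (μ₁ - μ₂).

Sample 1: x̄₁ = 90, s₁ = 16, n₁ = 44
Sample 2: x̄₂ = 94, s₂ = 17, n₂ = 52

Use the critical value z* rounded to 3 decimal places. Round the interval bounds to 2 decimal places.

Both samples are large (n₁ = 44 ≥ 30, n₂ = 52 ≥ 30), so a z-interval for the difference of means applies.

Point estimate: x̄₁ - x̄₂ = 90 - 94 = -4

Standard error: SE = √(s₁²/n₁ + s₂²/n₂)
= √(16²/44 + 17²/52)
= √(5.818182 + 5.557692)
= 3.372814

For 99% confidence, z* = 2.576 (from standard normal table)
Margin of error: E = z* × SE = 2.576 × 3.372814 = 8.6884

Z-interval: (x̄₁ - x̄₂) ± E = -4 ± 8.6884 = (-12.6884, 4.6884)

Rounded to 2 decimal places:

(-12.69, 4.69)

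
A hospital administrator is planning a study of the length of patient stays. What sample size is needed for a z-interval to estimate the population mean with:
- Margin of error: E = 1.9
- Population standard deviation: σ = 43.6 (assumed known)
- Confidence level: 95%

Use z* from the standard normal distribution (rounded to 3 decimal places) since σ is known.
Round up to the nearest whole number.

Using z* since population σ is known (z-interval formula).

For 95% confidence, z* = 1.96 (from standard normal table)

Sample size formula for z-interval: n = (z*σ/E)²

n = (1.96 × 43.6 / 1.9)²
  = (44.976842)²
  = 2022.9163

Round up to the nearest whole number: n = 2023

2023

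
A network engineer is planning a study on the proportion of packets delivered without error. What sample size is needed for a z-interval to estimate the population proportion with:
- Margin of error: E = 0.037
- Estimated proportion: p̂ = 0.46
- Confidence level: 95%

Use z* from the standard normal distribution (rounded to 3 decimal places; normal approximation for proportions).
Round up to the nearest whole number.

Using z* for proportion z-interval (normal approximation).

For 95% confidence, z* = 1.96 (from standard normal table)

Sample size formula for proportion z-interval: n = z*²p̂(1-p̂)/E²

n = 1.96² × 0.46 × 0.54 / 0.037²
  = 3.8416 × 0.2484 / 0.001369
  = 697.0441

Round up to the nearest whole number: n = 698

698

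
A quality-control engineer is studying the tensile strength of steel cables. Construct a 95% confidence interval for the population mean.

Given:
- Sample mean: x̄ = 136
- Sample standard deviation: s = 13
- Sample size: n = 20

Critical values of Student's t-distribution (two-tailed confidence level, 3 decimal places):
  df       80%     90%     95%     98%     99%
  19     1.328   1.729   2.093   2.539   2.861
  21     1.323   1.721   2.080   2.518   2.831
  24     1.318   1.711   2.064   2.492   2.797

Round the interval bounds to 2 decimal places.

The population standard deviation σ is unknown (only the sample standard deviation s is given), so use a t-interval with df = n - 1 = 20 - 1 = 19.

For 95% confidence with df = 19, t* = 2.093 (from t-table)

Standard error: SE = s/√n = 13/√20 = 2.906888

Margin of error: E = t* × SE = 2.093 × 2.906888 = 6.0841

T-interval: x̄ ± E = 136 ± 6.0841 = (129.9159, 142.0841)

Rounded to 2 decimal places:

(129.92, 142.08)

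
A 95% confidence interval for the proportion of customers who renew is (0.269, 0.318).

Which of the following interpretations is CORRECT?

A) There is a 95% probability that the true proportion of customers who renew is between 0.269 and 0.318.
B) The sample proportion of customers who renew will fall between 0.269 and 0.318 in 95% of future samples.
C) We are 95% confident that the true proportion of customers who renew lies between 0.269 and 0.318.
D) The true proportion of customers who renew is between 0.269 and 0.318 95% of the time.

A confidence interval represents our confidence in the procedure, not a probability statement about the parameter.

Key concept: If we repeated this sampling process many times and computed a 95% CI each time, about 95% of those intervals would contain the true population parameter.

For this specific interval (0.269, 0.318):
- Midpoint (point estimate): 0.2935
- Margin of error: 0.0245

The correct interpretation is the one stating confidence that the true parameter lies in the interval — option C.

C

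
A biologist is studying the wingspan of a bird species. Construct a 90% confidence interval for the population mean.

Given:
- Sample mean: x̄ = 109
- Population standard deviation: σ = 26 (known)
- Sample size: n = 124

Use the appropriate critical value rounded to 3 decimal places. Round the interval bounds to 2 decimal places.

The population standard deviation σ is known, so use a z-interval (standard normal critical value).

For 90% confidence, z* = 1.645 (from standard normal table)

Standard error: SE = σ/√n = 26/√124 = 2.334869

Margin of error: E = z* × SE = 1.645 × 2.334869 = 3.8409

Z-interval: x̄ ± E = 109 ± 3.8409 = (105.1591, 112.8409)

Rounded to 2 decimal places:

(105.16, 112.84)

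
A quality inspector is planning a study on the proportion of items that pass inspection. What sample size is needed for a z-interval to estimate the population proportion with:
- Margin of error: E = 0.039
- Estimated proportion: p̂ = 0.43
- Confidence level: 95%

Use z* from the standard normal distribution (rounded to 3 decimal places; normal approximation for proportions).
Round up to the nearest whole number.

Using z* for proportion z-interval (normal approximation).

For 95% confidence, z* = 1.96 (from standard normal table)

Sample size formula for proportion z-interval: n = z*²p̂(1-p̂)/E²

n = 1.96² × 0.43 × 0.57 / 0.039²
  = 3.8416 × 0.2451 / 0.001521
  = 619.0507

Round up to the nearest whole number: n = 620

620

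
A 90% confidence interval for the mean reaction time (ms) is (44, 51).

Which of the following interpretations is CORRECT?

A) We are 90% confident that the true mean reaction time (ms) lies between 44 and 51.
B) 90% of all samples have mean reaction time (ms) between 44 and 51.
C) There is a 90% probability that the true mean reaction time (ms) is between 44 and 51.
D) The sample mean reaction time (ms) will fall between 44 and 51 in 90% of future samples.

A confidence interval represents our confidence in the procedure, not a probability statement about the parameter.

Key concept: If we repeated this sampling process many times and computed a 90% CI each time, about 90% of those intervals would contain the true population parameter.

For this specific interval (44, 51):
- Midpoint (point estimate): 47.5
- Margin of error: 3.5

The correct interpretation is the one stating confidence that the true parameter lies in the interval — option A.

A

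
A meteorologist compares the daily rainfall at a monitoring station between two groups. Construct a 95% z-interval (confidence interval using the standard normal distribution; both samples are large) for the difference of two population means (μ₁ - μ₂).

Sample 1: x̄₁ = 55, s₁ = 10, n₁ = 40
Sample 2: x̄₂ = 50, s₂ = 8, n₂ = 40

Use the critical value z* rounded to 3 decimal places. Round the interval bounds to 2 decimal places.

Both samples are large (n₁ = 40 ≥ 30, n₂ = 40 ≥ 30), so a z-interval for the difference of means applies.

Point estimate: x̄₁ - x̄₂ = 55 - 50 = 5

Standard error: SE = √(s₁²/n₁ + s₂²/n₂)
= √(10²/40 + 8²/40)
= √(2.500000 + 1.600000)
= 2.024846

For 95% confidence, z* = 1.96 (from standard normal table)
Margin of error: E = z* × SE = 1.96 × 2.024846 = 3.9687

Z-interval: (x̄₁ - x̄₂) ± E = 5 ± 3.9687 = (1.0313, 8.9687)

Rounded to 2 decimal places:

(1.03, 8.97)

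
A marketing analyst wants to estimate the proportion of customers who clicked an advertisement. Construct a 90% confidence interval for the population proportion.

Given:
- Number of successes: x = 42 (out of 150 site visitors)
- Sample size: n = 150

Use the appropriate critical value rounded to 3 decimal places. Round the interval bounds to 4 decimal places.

Sample proportion: p̂ = 42/150 = 0.280000

Check conditions for normal approximation:
  np̂ = 42 ≥ 10 ✓
  n(1-p̂) = 108 ≥ 10 ✓

The sample is large enough, so use a z-interval (normal approximation) for the proportion.

For 90% confidence, z* = 1.645 (from standard normal table)

Standard error: SE = √(p̂(1-p̂)/n) = √(0.280000×0.720000/150) = 0.03666061

Margin of error: E = z* × SE = 1.645 × 0.03666061 = 0.060307

Z-interval: p̂ ± E = 0.280000 ± 0.060307 = (0.219693, 0.340307)

Rounded to 4 decimal places:

(0.2197, 0.3403)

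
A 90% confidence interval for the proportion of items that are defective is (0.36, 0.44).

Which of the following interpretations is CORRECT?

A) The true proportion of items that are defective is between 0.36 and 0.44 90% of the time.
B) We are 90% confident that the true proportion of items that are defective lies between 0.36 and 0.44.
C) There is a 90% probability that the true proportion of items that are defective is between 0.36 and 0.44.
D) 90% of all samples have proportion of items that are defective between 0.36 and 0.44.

A confidence interval represents our confidence in the procedure, not a probability statement about the parameter.

Key concept: If we repeated this sampling process many times and computed a 90% CI each time, about 90% of those intervals would contain the true population parameter.

For this specific interval (0.36, 0.44):
- Midpoint (point estimate): 0.4
- Margin of error: 0.04

The correct interpretation is the one stating confidence that the true parameter lies in the interval — option B.

B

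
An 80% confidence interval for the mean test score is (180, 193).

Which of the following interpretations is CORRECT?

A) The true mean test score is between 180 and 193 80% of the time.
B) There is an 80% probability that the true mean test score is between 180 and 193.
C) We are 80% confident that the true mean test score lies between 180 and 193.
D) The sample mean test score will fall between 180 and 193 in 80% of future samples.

A confidence interval represents our confidence in the procedure, not a probability statement about the parameter.

Key concept: If we repeated this sampling process many times and computed an 80% CI each time, about 80% of those intervals would contain the true population parameter.

For this specific interval (180, 193):
- Midpoint (point estimate): 186.5
- Margin of error: 6.5

The correct interpretation is the one stating confidence that the true parameter lies in the interval — option C.

C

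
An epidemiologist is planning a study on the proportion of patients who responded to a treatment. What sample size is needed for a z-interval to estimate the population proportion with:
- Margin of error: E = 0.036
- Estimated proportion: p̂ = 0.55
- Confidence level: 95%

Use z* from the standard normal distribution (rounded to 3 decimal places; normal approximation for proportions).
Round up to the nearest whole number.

Using z* for proportion z-interval (normal approximation).

For 95% confidence, z* = 1.96 (from standard normal table)

Sample size formula for proportion z-interval: n = z*²p̂(1-p̂)/E²

n = 1.96² × 0.55 × 0.45 / 0.036²
  = 3.8416 × 0.2475 / 0.001296
  = 733.6389

Round up to the nearest whole number: n = 734

734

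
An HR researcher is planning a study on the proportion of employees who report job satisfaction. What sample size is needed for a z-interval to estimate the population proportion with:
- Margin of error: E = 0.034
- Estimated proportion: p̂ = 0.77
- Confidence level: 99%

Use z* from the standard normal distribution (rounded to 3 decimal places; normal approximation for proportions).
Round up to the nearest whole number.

Using z* for proportion z-interval (normal approximation).

For 99% confidence, z* = 2.576 (from standard normal table)

Sample size formula for proportion z-interval: n = z*²p̂(1-p̂)/E²

n = 2.576² × 0.77 × 0.23 / 0.034²
  = 6.635776 × 0.1771 / 0.001156
  = 1016.6055

Round up to the nearest whole number: n = 1017

1017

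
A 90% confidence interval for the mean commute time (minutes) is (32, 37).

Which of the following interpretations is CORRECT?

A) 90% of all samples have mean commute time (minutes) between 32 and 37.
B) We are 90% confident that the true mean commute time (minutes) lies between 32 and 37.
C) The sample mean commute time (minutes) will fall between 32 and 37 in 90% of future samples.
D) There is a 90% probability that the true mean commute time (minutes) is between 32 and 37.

A confidence interval represents our confidence in the procedure, not a probability statement about the parameter.

Key concept: If we repeated this sampling process many times and computed a 90% CI each time, about 90% of those intervals would contain the true population parameter.

For this specific interval (32, 37):
- Midpoint (point estimate): 34.5
- Margin of error: 2.5

The correct interpretation is the one stating confidence that the true parameter lies in the interval — option B.

B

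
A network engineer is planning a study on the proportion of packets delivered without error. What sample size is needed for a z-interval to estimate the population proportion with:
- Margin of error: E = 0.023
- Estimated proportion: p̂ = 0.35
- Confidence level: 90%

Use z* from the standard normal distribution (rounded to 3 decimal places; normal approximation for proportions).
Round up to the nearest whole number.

Using z* for proportion z-interval (normal approximation).

For 90% confidence, z* = 1.645 (from standard normal table)

Sample size formula for proportion z-interval: n = z*²p̂(1-p̂)/E²

n = 1.645² × 0.35 × 0.65 / 0.023²
  = 2.706025 × 0.2275 / 0.000529
  = 1163.7442

Round up to the nearest whole number: n = 1164

1164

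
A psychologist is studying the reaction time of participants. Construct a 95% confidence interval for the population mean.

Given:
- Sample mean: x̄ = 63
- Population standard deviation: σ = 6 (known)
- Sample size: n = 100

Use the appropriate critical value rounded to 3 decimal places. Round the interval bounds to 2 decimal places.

The population standard deviation σ is known, so use a z-interval (standard normal critical value).

For 95% confidence, z* = 1.96 (from standard normal table)

Standard error: SE = σ/√n = 6/√100 = 0.600000

Margin of error: E = z* × SE = 1.96 × 0.600000 = 1.1760

Z-interval: x̄ ± E = 63 ± 1.1760 = (61.8240, 64.1760)

Rounded to 2 decimal places:

(61.82, 64.18)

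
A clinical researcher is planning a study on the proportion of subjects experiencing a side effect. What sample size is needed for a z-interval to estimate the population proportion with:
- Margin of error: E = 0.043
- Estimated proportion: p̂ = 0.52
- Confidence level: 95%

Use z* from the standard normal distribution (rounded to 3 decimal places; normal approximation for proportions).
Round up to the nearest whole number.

Using z* for proportion z-interval (normal approximation).

For 95% confidence, z* = 1.96 (from standard normal table)

Sample size formula for proportion z-interval: n = z*²p̂(1-p̂)/E²

n = 1.96² × 0.52 × 0.48 / 0.043²
  = 3.8416 × 0.2496 / 0.001849
  = 518.5848

Round up to the nearest whole number: n = 519

519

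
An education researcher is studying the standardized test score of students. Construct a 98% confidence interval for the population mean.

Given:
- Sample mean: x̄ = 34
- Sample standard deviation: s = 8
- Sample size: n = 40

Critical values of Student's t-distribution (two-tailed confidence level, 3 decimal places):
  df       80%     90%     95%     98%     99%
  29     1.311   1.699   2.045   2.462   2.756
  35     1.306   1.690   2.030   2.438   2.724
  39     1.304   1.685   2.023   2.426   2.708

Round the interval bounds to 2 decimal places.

The population standard deviation σ is unknown (only the sample standard deviation s is given), so use a t-interval with df = n - 1 = 40 - 1 = 39.

For 98% confidence with df = 39, t* = 2.426 (from t-table)

Standard error: SE = s/√n = 8/√40 = 1.264911

Margin of error: E = t* × SE = 2.426 × 1.264911 = 3.0687

T-interval: x̄ ± E = 34 ± 3.0687 = (30.9313, 37.0687)

Rounded to 2 decimal places:

(30.93, 37.07)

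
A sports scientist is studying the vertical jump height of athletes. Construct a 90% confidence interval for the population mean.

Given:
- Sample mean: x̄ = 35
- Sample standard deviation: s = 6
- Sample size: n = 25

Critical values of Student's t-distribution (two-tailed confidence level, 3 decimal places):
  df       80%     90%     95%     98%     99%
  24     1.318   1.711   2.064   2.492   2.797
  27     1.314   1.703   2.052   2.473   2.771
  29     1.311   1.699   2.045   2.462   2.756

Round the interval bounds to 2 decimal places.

The population standard deviation σ is unknown (only the sample standard deviation s is given), so use a t-interval with df = n - 1 = 25 - 1 = 24.

For 90% confidence with df = 24, t* = 1.711 (from t-table)

Standard error: SE = s/√n = 6/√25 = 1.200000

Margin of error: E = t* × SE = 1.711 × 1.200000 = 2.0532

T-interval: x̄ ± E = 35 ± 2.0532 = (32.9468, 37.0532)

Rounded to 2 decimal places:

(32.95, 37.05)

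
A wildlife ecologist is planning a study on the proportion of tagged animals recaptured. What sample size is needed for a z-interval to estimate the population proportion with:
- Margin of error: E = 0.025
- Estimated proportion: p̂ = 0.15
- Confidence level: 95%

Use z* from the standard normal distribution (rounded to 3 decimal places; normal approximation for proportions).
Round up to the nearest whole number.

Using z* for proportion z-interval (normal approximation).

For 95% confidence, z* = 1.96 (from standard normal table)

Sample size formula for proportion z-interval: n = z*²p̂(1-p̂)/E²

n = 1.96² × 0.15 × 0.85 / 0.025²
  = 3.8416 × 0.1275 / 0.000625
  = 783.6864

Round up to the nearest whole number: n = 784

784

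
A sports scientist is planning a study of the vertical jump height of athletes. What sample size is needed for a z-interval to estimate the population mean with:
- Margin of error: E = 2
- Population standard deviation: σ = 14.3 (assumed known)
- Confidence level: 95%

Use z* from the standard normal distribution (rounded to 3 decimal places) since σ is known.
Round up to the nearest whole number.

Using z* since population σ is known (z-interval formula).

For 95% confidence, z* = 1.96 (from standard normal table)

Sample size formula for z-interval: n = (z*σ/E)²

n = (1.96 × 14.3 / 2)²
  = (14.014000)²
  = 196.3922

Round up to the nearest whole number: n = 197

197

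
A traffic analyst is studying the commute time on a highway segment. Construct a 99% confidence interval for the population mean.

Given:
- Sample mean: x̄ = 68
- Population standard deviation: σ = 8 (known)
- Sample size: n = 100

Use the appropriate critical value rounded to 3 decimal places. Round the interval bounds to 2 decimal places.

The population standard deviation σ is known, so use a z-interval (standard normal critical value).

For 99% confidence, z* = 2.576 (from standard normal table)

Standard error: SE = σ/√n = 8/√100 = 0.800000

Margin of error: E = z* × SE = 2.576 × 0.800000 = 2.0608

Z-interval: x̄ ± E = 68 ± 2.0608 = (65.9392, 70.0608)

Rounded to 2 decimal places:

(65.94, 70.06)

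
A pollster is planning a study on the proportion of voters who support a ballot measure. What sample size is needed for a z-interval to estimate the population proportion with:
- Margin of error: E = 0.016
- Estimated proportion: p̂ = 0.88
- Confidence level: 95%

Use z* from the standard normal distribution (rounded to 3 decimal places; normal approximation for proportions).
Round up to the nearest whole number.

Using z* for proportion z-interval (normal approximation).

For 95% confidence, z* = 1.96 (from standard normal table)

Sample size formula for proportion z-interval: n = z*²p̂(1-p̂)/E²

n = 1.96² × 0.88 × 0.12 / 0.016²
  = 3.8416 × 0.1056 / 0.000256
  = 1584.6600

Round up to the nearest whole number: n = 1585

1585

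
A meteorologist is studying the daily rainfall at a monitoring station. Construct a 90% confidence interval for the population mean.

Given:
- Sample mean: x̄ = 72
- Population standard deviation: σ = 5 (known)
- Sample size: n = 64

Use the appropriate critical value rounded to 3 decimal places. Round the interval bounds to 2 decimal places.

The population standard deviation σ is known, so use a z-interval (standard normal critical value).

For 90% confidence, z* = 1.645 (from standard normal table)

Standard error: SE = σ/√n = 5/√64 = 0.625000

Margin of error: E = z* × SE = 1.645 × 0.625000 = 1.0281

Z-interval: x̄ ± E = 72 ± 1.0281 = (70.9719, 73.0281)

Rounded to 2 decimal places:

(70.97, 73.03)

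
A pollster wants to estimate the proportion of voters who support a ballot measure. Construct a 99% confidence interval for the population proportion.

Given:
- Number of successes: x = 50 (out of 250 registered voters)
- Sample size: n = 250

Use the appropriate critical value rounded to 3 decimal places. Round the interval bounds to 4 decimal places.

Sample proportion: p̂ = 50/250 = 0.200000

Check conditions for normal approximation:
  np̂ = 50 ≥ 10 ✓
  n(1-p̂) = 200 ≥ 10 ✓

The sample is large enough, so use a z-interval (normal approximation) for the proportion.

For 99% confidence, z* = 2.576 (from standard normal table)

Standard error: SE = √(p̂(1-p̂)/n) = √(0.200000×0.800000/250) = 0.02529822

Margin of error: E = z* × SE = 2.576 × 0.02529822 = 0.065168

Z-interval: p̂ ± E = 0.200000 ± 0.065168 = (0.134832, 0.265168)

Rounded to 4 decimal places:

(0.1348, 0.2652)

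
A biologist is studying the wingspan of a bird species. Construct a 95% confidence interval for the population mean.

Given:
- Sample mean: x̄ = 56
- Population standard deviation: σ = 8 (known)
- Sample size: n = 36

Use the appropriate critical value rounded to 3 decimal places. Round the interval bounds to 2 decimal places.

The population standard deviation σ is known, so use a z-interval (standard normal critical value).

For 95% confidence, z* = 1.96 (from standard normal table)

Standard error: SE = σ/√n = 8/√36 = 1.333333

Margin of error: E = z* × SE = 1.96 × 1.333333 = 2.6133

Z-interval: x̄ ± E = 56 ± 2.6133 = (53.3867, 58.6133)

Rounded to 2 decimal places:

(53.39, 58.61)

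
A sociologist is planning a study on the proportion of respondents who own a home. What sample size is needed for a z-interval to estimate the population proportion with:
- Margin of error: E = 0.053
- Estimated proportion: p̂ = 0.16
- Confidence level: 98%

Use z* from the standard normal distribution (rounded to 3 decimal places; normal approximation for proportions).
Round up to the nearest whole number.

Using z* for proportion z-interval (normal approximation).

For 98% confidence, z* = 2.326 (from standard normal table)

Sample size formula for proportion z-interval: n = z*²p̂(1-p̂)/E²

n = 2.326² × 0.16 × 0.84 / 0.053²
  = 5.410276 × 0.1344 / 0.002809
  = 258.8612

Round up to the nearest whole number: n = 259

259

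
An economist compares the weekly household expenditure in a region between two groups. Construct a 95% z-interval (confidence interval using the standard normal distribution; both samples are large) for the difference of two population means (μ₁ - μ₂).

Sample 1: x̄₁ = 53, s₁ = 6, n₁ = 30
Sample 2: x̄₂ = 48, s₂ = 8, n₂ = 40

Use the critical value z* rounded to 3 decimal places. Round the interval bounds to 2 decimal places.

Both samples are large (n₁ = 30 ≥ 30, n₂ = 40 ≥ 30), so a z-interval for the difference of means applies.

Point estimate: x̄₁ - x̄₂ = 53 - 48 = 5

Standard error: SE = √(s₁²/n₁ + s₂²/n₂)
= √(6²/30 + 8²/40)
= √(1.200000 + 1.600000)
= 1.673320

For 95% confidence, z* = 1.96 (from standard normal table)
Margin of error: E = z* × SE = 1.96 × 1.673320 = 3.2797

Z-interval: (x̄₁ - x̄₂) ± E = 5 ± 3.2797 = (1.7203, 8.2797)

Rounded to 2 decimal places:

(1.72, 8.28)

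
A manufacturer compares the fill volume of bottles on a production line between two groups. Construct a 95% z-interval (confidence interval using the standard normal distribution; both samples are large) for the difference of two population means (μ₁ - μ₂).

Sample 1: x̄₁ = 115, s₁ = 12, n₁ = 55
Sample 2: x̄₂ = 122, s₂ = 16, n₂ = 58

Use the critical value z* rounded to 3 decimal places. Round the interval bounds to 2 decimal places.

Both samples are large (n₁ = 55 ≥ 30, n₂ = 58 ≥ 30), so a z-interval for the difference of means applies.

Point estimate: x̄₁ - x̄₂ = 115 - 122 = -7

Standard error: SE = √(s₁²/n₁ + s₂²/n₂)
= √(12²/55 + 16²/58)
= √(2.618182 + 4.413793)
= 2.651787

For 95% confidence, z* = 1.96 (from standard normal table)
Margin of error: E = z* × SE = 1.96 × 2.651787 = 5.1975

Z-interval: (x̄₁ - x̄₂) ± E = -7 ± 5.1975 = (-12.1975, -1.8025)

Rounded to 2 decimal places:

(-12.20, -1.80)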